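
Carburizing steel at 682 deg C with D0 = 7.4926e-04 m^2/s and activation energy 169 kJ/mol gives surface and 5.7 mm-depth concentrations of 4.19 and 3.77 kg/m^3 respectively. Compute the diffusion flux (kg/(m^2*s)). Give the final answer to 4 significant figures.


Step 1: D = D0 * exp(-Qd/(R*T))
T = 682 + 273.15 = 955.15 K
D = 7.4926e-04 * exp(-169e3 / (8.314 * 955.15)) = 4.2868e-13 m^2/s
Step 2: J = D * (C1 - C2) / dx
J = 4.2868e-13 * (4.19 - 3.77) / 5.7e-03
J = 3.159e-11 kg/(m^2*s)


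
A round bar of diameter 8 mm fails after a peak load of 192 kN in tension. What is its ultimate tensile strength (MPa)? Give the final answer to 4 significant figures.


A0 = pi*(d/2)^2 = pi*(8/2)^2 = 50.2655 mm^2
UTS = F_max / A0 = 192*1000 / 50.2655
UTS = 3820 MPa


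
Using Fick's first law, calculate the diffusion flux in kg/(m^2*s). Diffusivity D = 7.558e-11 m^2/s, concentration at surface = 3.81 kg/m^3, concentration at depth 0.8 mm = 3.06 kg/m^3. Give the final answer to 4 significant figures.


J = -D * (dC/dx) = D * (C1 - C2) / dx
J = 7.558e-11 * (3.81 - 3.06) / 8e-04
J = 7.086e-08 kg/(m^2*s)


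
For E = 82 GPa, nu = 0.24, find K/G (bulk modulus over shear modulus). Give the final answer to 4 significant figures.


G = E / (2*(1+nu))
G = 82 / (2*(1+0.24)) = 33.0645 GPa
K = E / (3*(1-2*nu))
K = 82 / (3*(1-2*0.24)) = 52.5641 GPa
K/G = 52.5641 / 33.0645 = 1.59


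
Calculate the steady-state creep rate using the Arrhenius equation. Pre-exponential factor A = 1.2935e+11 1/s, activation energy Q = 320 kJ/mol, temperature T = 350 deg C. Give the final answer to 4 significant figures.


rate = A * exp(-Q / (R*T))
T = 350 + 273.15 = 623.15 K
rate = 1.2935e+11 * exp(-320e3 / (8.314 * 623.15))
rate = 1.938e-16 1/s


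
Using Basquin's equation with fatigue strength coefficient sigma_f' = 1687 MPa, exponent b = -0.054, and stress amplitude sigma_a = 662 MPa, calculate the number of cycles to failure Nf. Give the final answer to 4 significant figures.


sigma_a = sigma_f' * (2*Nf)^b
2*Nf = (sigma_a / sigma_f')^(1/b)
2*Nf = (662 / 1687)^(1/-0.054)
2*Nf = 3.33641e+07
Nf = 1.668e+07 cycles


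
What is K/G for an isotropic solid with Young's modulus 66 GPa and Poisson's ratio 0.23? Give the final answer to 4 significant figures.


G = E / (2*(1+nu))
G = 66 / (2*(1+0.23)) = 26.8293 GPa
K = E / (3*(1-2*nu))
K = 66 / (3*(1-2*0.23)) = 40.7407 GPa
K/G = 40.7407 / 26.8293 = 1.519


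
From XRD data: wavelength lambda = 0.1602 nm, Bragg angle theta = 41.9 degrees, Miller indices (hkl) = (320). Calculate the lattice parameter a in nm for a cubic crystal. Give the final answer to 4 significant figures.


d = lambda / (2*sin(theta))
d = 0.1602 / (2*sin(41.9 deg))
d = 0.11994 nm
a = d * sqrt(h^2+k^2+l^2) = 0.11994 * sqrt(13)
a = 0.4325 nm


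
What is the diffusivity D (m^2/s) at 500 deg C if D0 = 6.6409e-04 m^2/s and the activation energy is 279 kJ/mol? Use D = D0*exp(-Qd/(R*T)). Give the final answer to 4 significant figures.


D = D0 * exp(-Qd / (R*T))
T = 773.15 K
D = 6.6409e-04 * exp(-279e3 / (8.314 * 773.15))
D = 9.377e-23 m^2/s


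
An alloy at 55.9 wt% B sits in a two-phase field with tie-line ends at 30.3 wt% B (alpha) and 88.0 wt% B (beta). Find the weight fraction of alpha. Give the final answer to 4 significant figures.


f_alpha = (C_beta - C0) / (C_beta - C_alpha)
f_alpha = (88.0 - 55.9) / (88.0 - 30.3)
f_alpha = 0.5563


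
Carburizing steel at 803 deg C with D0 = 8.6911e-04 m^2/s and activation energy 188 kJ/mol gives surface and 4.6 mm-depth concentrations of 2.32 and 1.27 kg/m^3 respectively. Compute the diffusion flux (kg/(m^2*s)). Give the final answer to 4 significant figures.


Step 1: D = D0 * exp(-Qd/(R*T))
T = 803 + 273.15 = 1076.15 K
D = 8.6911e-04 * exp(-188e3 / (8.314 * 1076.15)) = 6.50907e-13 m^2/s
Step 2: J = D * (C1 - C2) / dx
J = 6.50907e-13 * (2.32 - 1.27) / 4.6e-03
J = 1.486e-10 kg/(m^2*s)


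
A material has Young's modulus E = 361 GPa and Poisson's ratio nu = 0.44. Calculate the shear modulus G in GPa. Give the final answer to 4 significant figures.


G = E / (2*(1+nu))
G = 361 / (2*(1+0.44))
G = 125.3 GPa


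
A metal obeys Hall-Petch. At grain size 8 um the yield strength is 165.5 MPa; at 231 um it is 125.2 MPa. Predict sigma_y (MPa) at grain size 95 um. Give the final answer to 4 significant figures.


sigma_y = sigma0 + k / sqrt(d)
1/sqrt(d1) = 1/sqrt(8e-06) = 353.553;  1/sqrt(d2) = 65.7952
k = (sigma1 - sigma2) / (1/sqrt(d1) - 1/sqrt(d2)) = (165.5 - 125.2) / (353.553 - 65.7952) = 0.140048 MPa*m^0.5
sigma0 = sigma1 - k/sqrt(d1) = 165.5 - 0.140048*353.553 = 115.986 MPa
sigma_y(d3) = 115.986 + 0.140048 / sqrt(9.5e-05) = 130.4 MPa


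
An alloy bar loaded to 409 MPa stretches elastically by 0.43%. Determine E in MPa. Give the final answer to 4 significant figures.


E = sigma / epsilon
epsilon = 0.43% = 4.3e-03
E = 409 / 4.3e-03
E = 95120 MPa


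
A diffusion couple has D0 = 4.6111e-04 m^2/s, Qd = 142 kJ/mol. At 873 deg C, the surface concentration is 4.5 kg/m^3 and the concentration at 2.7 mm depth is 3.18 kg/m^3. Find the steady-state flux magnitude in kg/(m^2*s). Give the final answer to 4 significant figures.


Step 1: D = D0 * exp(-Qd/(R*T))
T = 873 + 273.15 = 1146.15 K
D = 4.6111e-04 * exp(-142e3 / (8.314 * 1146.15)) = 1.55619e-10 m^2/s
Step 2: J = D * (C1 - C2) / dx
J = 1.55619e-10 * (4.5 - 3.18) / 2.7e-03
J = 7.608e-08 kg/(m^2*s)


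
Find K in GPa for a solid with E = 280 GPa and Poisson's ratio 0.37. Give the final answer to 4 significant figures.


K = E / (3*(1-2*nu))
K = 280 / (3*(1-2*0.37))
K = 359 GPa


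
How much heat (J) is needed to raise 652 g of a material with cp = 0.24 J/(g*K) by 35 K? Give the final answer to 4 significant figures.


Q = m * cp * dT
Q = 652 * 0.24 * 35
Q = 5477 J


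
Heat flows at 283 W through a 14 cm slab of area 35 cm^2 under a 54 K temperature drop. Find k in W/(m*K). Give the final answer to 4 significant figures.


k = Q*L / (A*dT)
L = 0.14 m, A = 3.5e-03 m^2
k = 283 * 0.14 / (3.5e-03 * 54)
k = 209.6 W/(m*K)


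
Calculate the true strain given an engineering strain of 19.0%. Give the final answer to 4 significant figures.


epsilon_true = ln(1 + epsilon_eng)
epsilon_true = ln(1 + 0.19)
epsilon_true = 0.174


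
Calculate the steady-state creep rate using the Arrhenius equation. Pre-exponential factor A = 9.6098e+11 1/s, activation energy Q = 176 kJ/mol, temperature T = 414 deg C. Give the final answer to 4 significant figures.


rate = A * exp(-Q / (R*T))
T = 414 + 273.15 = 687.15 K
rate = 9.6098e+11 * exp(-176e3 / (8.314 * 687.15))
rate = 0.04012 1/s


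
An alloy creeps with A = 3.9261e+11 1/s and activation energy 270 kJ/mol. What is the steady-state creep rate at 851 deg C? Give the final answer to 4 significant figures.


rate = A * exp(-Q / (R*T))
T = 851 + 273.15 = 1124.15 K
rate = 3.9261e+11 * exp(-270e3 / (8.314 * 1124.15))
rate = 0.1116 1/s


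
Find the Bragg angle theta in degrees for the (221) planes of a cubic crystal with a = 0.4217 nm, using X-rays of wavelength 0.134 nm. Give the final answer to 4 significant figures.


d = a / sqrt(h^2+k^2+l^2)
d = 0.4217 / sqrt(9) = 0.140567 nm
lambda = 2*d*sin(theta)  =>  sin(theta) = lambda / (2*d)
sin(theta) = 0.134 / (2 * 0.140567) = 0.476642
theta = 28.47 deg


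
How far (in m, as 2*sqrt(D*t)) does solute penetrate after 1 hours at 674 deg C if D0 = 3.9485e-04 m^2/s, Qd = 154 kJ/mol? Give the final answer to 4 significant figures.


Step 1: D = D0 * exp(-Qd/(R*T))
T = 947.15 K
D = 3.9485e-04 * exp(-154e3 / (8.314 * 947.15)) = 1.26805e-12 m^2/s
Step 2: L = 2*sqrt(D*t)
t = 1 h = 3600 s
L = 2*sqrt(1.26805e-12 * 3600) = 1.351e-04 m


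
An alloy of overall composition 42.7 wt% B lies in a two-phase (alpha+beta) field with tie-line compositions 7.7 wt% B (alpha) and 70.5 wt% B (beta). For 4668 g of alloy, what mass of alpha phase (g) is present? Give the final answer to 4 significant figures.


f_alpha = (C_beta - C0) / (C_beta - C_alpha)
f_alpha = (70.5 - 42.7) / (70.5 - 7.7) = 0.442675
m_alpha = f_alpha * m_total = 0.442675 * 4668 = 2066 g


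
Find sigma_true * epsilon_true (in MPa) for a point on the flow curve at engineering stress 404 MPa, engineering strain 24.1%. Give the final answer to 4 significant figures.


sigma_true = sigma_eng * (1 + epsilon_eng)
sigma_true = 404 * (1 + 0.241) = 501.364 MPa
epsilon_true = ln(1 + epsilon_eng)
epsilon_true = ln(1 + 0.241) = 0.215918
sigma_true * epsilon_true = 501.364 * 0.215918 = 108.3 MPa


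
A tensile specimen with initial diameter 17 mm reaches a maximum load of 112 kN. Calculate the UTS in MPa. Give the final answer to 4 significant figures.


A0 = pi*(d/2)^2 = pi*(17/2)^2 = 226.98 mm^2
UTS = F_max / A0 = 112*1000 / 226.98
UTS = 493.4 MPa


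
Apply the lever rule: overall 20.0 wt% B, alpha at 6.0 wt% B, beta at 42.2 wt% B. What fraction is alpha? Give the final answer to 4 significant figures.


f_alpha = (C_beta - C0) / (C_beta - C_alpha)
f_alpha = (42.2 - 20.0) / (42.2 - 6.0)
f_alpha = 0.6133


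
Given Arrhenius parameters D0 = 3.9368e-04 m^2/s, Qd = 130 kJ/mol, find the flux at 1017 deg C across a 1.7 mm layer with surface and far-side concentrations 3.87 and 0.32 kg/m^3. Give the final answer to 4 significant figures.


Step 1: D = D0 * exp(-Qd/(R*T))
T = 1017 + 273.15 = 1290.15 K
D = 3.9368e-04 * exp(-130e3 / (8.314 * 1290.15)) = 2.1459e-09 m^2/s
Step 2: J = D * (C1 - C2) / dx
J = 2.1459e-09 * (3.87 - 0.32) / 1.7e-03
J = 4.481e-06 kg/(m^2*s)


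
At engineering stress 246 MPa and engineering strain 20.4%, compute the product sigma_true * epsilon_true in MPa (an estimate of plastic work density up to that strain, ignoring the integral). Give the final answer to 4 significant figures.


sigma_true = sigma_eng * (1 + epsilon_eng)
sigma_true = 246 * (1 + 0.204) = 296.184 MPa
epsilon_true = ln(1 + epsilon_eng)
epsilon_true = ln(1 + 0.204) = 0.185649
sigma_true * epsilon_true = 296.184 * 0.185649 = 54.99 MPa


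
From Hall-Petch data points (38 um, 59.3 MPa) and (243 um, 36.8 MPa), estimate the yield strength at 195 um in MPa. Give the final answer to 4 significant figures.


sigma_y = sigma0 + k / sqrt(d)
1/sqrt(d1) = 1/sqrt(3.8e-05) = 162.221;  1/sqrt(d2) = 64.15
k = (sigma1 - sigma2) / (1/sqrt(d1) - 1/sqrt(d2)) = (59.3 - 36.8) / (162.221 - 64.15) = 0.229425 MPa*m^0.5
sigma0 = sigma1 - k/sqrt(d1) = 59.3 - 0.229425*162.221 = 22.0824 MPa
sigma_y(d3) = 22.0824 + 0.229425 / sqrt(1.95e-04) = 38.51 MPa


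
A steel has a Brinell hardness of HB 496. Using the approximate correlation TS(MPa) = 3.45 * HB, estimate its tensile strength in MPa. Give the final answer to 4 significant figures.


TS (MPa) = 3.45 * HB
TS = 3.45 * 496
TS = 1711 MPa


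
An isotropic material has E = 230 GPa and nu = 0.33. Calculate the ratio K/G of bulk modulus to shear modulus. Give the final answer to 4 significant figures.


G = E / (2*(1+nu))
G = 230 / (2*(1+0.33)) = 86.4662 GPa
K = E / (3*(1-2*nu))
K = 230 / (3*(1-2*0.33)) = 225.49 GPa
K/G = 225.49 / 86.4662 = 2.608


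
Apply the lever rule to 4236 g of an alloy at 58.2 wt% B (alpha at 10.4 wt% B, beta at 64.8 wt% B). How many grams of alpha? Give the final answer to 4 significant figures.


f_alpha = (C_beta - C0) / (C_beta - C_alpha)
f_alpha = (64.8 - 58.2) / (64.8 - 10.4) = 0.121324
m_alpha = f_alpha * m_total = 0.121324 * 4236 = 513.9 g


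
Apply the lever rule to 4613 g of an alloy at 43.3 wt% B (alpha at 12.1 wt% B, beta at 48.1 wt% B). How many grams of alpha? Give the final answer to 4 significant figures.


f_alpha = (C_beta - C0) / (C_beta - C_alpha)
f_alpha = (48.1 - 43.3) / (48.1 - 12.1) = 0.133333
m_alpha = f_alpha * m_total = 0.133333 * 4613 = 615.1 g


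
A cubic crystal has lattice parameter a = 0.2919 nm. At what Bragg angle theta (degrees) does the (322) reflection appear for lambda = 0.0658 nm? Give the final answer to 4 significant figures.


d = a / sqrt(h^2+k^2+l^2)
d = 0.2919 / sqrt(17) = 0.0707961 nm
lambda = 2*d*sin(theta)  =>  sin(theta) = lambda / (2*d)
sin(theta) = 0.0658 / (2 * 0.0707961) = 0.464715
theta = 27.69 deg


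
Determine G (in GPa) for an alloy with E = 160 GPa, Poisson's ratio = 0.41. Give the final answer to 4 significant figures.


G = E / (2*(1+nu))
G = 160 / (2*(1+0.41))
G = 56.74 GPa


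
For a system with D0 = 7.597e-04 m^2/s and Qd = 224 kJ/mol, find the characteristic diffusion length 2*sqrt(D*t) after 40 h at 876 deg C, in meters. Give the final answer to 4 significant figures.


Step 1: D = D0 * exp(-Qd/(R*T))
T = 1149.15 K
D = 7.597e-04 * exp(-224e3 / (8.314 * 1149.15)) = 4.99286e-14 m^2/s
Step 2: L = 2*sqrt(D*t)
t = 40 h = 144000 s
L = 2*sqrt(4.99286e-14 * 144000) = 1.696e-04 m


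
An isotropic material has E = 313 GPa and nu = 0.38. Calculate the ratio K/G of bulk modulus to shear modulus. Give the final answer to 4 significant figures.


G = E / (2*(1+nu))
G = 313 / (2*(1+0.38)) = 113.406 GPa
K = E / (3*(1-2*nu))
K = 313 / (3*(1-2*0.38)) = 434.722 GPa
K/G = 434.722 / 113.406 = 3.833


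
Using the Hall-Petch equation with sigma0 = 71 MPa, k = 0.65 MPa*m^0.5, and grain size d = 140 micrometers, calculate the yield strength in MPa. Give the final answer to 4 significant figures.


sigma_y = sigma0 + k / sqrt(d)
d = 140 um = 1.4e-04 m
sigma_y = 71 + 0.65 / sqrt(1.4e-04)
sigma_y = 125.9 MPa


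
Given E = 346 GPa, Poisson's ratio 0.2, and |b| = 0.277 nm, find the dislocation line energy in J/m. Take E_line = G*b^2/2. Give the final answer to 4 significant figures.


Step 1: G = E / (2*(1+nu))
G = 346 / (2*(1+0.2)) = 144.167 GPa = 1.44167e+11 Pa
Step 2: E_line = G*b^2/2
b = 0.277 nm = 2.77e-10 m
E_line = 0.5 * 1.44167e+11 * (2.77e-10)^2 = 5.531e-09 J/m


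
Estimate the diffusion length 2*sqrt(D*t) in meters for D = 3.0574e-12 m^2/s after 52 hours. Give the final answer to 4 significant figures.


t = 52 hr = 187200 s
Diffusion length = 2*sqrt(D*t)
= 2*sqrt(3.0574e-12 * 187200)
= 1.513e-03 m


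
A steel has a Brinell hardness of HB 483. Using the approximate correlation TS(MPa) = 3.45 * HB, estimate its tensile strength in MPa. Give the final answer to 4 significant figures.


TS (MPa) = 3.45 * HB
TS = 3.45 * 483
TS = 1666 MPa


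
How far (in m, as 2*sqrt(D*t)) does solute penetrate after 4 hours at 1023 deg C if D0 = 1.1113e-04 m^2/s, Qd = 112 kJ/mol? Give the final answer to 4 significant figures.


Step 1: D = D0 * exp(-Qd/(R*T))
T = 1296.15 K
D = 1.1113e-04 * exp(-112e3 / (8.314 * 1296.15)) = 3.40476e-09 m^2/s
Step 2: L = 2*sqrt(D*t)
t = 4 h = 14400 s
L = 2*sqrt(3.40476e-09 * 14400) = 0.014 m


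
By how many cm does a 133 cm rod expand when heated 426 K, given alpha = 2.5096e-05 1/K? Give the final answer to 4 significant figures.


dL = L0 * alpha * dT
dL = 133 * 2.5096e-05 * 426
dL = 1.422 cm


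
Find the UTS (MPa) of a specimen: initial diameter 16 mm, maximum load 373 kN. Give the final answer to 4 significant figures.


A0 = pi*(d/2)^2 = pi*(16/2)^2 = 201.062 mm^2
UTS = F_max / A0 = 373*1000 / 201.062
UTS = 1855 MPa


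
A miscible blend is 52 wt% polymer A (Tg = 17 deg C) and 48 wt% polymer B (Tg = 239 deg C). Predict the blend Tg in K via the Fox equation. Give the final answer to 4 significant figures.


1/Tg = w1/Tg1 + w2/Tg2 (in Kelvin)
Tg1 = 290.15 K, Tg2 = 512.15 K
1/Tg = 0.52/290.15 + 0.48/512.15
Tg = 366.4 K


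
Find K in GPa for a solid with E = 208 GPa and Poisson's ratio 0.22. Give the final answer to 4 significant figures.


K = E / (3*(1-2*nu))
K = 208 / (3*(1-2*0.22))
K = 123.8 GPa


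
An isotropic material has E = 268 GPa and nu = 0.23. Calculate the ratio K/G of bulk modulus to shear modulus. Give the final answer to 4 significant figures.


G = E / (2*(1+nu))
G = 268 / (2*(1+0.23)) = 108.943 GPa
K = E / (3*(1-2*nu))
K = 268 / (3*(1-2*0.23)) = 165.432 GPa
K/G = 165.432 / 108.943 = 1.519


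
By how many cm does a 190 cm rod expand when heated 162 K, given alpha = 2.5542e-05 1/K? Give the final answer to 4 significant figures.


dL = L0 * alpha * dT
dL = 190 * 2.5542e-05 * 162
dL = 0.7862 cm


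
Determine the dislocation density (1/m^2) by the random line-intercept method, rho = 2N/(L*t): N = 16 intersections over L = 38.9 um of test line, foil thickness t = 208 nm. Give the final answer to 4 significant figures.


rho = 2N / (L * t)
L = 38.9 um = 3.89e-05 m, t = 208 nm = 2.08e-07 m
rho = 2 * 16 / (3.89e-05 * 2.08e-07)
rho = 3.955e+12 1/m^2


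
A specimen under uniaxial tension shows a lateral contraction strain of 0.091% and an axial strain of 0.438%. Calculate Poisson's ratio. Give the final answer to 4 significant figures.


nu = -epsilon_lat / epsilon_axial
Lateral strain is contraction (negative), so using magnitudes:
nu = 0.091 / 0.438
nu = 0.2078


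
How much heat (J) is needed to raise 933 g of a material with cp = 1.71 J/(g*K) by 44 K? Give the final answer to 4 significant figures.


Q = m * cp * dT
Q = 933 * 1.71 * 44
Q = 70200 J


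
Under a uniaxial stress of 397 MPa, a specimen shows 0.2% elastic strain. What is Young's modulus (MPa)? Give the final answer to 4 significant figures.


E = sigma / epsilon
epsilon = 0.2% = 2e-03
E = 397 / 2e-03
E = 198500 MPa


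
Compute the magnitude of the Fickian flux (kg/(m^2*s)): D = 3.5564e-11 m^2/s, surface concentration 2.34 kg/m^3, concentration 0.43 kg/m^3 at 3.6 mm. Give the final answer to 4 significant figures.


J = -D * (dC/dx) = D * (C1 - C2) / dx
J = 3.5564e-11 * (2.34 - 0.43) / 3.6e-03
J = 1.887e-08 kg/(m^2*s)


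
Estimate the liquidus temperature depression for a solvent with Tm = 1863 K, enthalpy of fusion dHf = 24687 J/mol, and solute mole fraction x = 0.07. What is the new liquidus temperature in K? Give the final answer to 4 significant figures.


dT = R*Tm^2*x / dHf
dT = 8.314 * 1863^2 * 0.07 / 24687
dT = 81.8211 K
T_new = 1863 - 81.8211 = 1781 K


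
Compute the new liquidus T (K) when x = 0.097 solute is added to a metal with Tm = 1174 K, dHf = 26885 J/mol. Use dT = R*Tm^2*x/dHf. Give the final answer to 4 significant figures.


dT = R*Tm^2*x / dHf
dT = 8.314 * 1174^2 * 0.097 / 26885
dT = 41.3436 K
T_new = 1174 - 41.3436 = 1133 K


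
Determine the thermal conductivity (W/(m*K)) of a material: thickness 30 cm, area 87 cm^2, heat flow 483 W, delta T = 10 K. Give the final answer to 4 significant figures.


k = Q*L / (A*dT)
L = 0.3 m, A = 8.7e-03 m^2
k = 483 * 0.3 / (8.7e-03 * 10)
k = 1666 W/(m*K)


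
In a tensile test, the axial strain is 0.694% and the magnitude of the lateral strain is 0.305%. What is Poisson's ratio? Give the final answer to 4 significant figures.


nu = -epsilon_lat / epsilon_axial
Lateral strain is contraction (negative), so using magnitudes:
nu = 0.305 / 0.694
nu = 0.4395


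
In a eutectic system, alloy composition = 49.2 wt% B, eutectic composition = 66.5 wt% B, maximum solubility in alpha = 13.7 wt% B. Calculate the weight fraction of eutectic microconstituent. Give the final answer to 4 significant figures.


f_primary = (C_e - C0) / (C_e - C_alpha_max)
f_primary = (66.5 - 49.2) / (66.5 - 13.7)
f_primary = 0.327652
f_eutectic = 1 - 0.327652 = 0.6723


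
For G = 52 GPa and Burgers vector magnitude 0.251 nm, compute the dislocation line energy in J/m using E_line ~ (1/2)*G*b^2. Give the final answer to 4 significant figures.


E = G*b^2/2
b = 0.251 nm = 2.51e-10 m
G = 52 GPa = 5.2e+10 Pa
E = 0.5 * 5.2e+10 * (2.51e-10)^2
E = 1.638e-09 J/m


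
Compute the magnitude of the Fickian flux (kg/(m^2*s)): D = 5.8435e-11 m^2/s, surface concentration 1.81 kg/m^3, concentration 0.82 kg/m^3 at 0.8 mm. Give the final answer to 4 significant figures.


J = -D * (dC/dx) = D * (C1 - C2) / dx
J = 5.8435e-11 * (1.81 - 0.82) / 8e-04
J = 7.231e-08 kg/(m^2*s)


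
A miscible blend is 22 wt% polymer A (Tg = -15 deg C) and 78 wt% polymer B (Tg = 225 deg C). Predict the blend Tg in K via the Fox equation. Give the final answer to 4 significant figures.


1/Tg = w1/Tg1 + w2/Tg2 (in Kelvin)
Tg1 = 258.15 K, Tg2 = 498.15 K
1/Tg = 0.22/258.15 + 0.78/498.15
Tg = 413.6 K


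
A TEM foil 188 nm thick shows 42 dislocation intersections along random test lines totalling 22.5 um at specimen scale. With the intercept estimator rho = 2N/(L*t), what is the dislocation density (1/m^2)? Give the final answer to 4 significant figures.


rho = 2N / (L * t)
L = 22.5 um = 2.25e-05 m, t = 188 nm = 1.88e-07 m
rho = 2 * 42 / (2.25e-05 * 1.88e-07)
rho = 1.986e+13 1/m^2


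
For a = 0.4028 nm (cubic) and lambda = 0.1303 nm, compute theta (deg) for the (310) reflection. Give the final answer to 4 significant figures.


d = a / sqrt(h^2+k^2+l^2)
d = 0.4028 / sqrt(10) = 0.127377 nm
lambda = 2*d*sin(theta)  =>  sin(theta) = lambda / (2*d)
sin(theta) = 0.1303 / (2 * 0.127377) = 0.511476
theta = 30.76 deg


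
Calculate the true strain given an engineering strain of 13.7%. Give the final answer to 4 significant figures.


epsilon_true = ln(1 + epsilon_eng)
epsilon_true = ln(1 + 0.137)
epsilon_true = 0.1284


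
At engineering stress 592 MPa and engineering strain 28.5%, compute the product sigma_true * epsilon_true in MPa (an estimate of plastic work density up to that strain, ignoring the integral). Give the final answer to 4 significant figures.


sigma_true = sigma_eng * (1 + epsilon_eng)
sigma_true = 592 * (1 + 0.285) = 760.72 MPa
epsilon_true = ln(1 + epsilon_eng)
epsilon_true = ln(1 + 0.285) = 0.250759
sigma_true * epsilon_true = 760.72 * 0.250759 = 190.8 MPa


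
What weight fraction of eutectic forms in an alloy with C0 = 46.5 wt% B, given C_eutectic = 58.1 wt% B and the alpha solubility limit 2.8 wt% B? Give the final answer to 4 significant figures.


f_primary = (C_e - C0) / (C_e - C_alpha_max)
f_primary = (58.1 - 46.5) / (58.1 - 2.8)
f_primary = 0.209765
f_eutectic = 1 - 0.209765 = 0.7902


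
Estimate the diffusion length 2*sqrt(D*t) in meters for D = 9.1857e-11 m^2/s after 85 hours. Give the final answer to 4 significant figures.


t = 85 hr = 306000 s
Diffusion length = 2*sqrt(D*t)
= 2*sqrt(9.1857e-11 * 306000)
= 0.0106 m


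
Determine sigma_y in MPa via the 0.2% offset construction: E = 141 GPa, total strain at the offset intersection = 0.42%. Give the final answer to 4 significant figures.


Offset strain = 0.002
Elastic strain at yield = total_strain - offset = 4.2e-03 - 0.002 = 2.2e-03
sigma_y = E * elastic_strain = 141000 * 2.2e-03
sigma_y = 310.2 MPa


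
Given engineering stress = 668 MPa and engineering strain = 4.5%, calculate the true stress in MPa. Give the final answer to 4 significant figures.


sigma_true = sigma_eng * (1 + epsilon_eng)
sigma_true = 668 * (1 + 0.045)
sigma_true = 698.1 MPa


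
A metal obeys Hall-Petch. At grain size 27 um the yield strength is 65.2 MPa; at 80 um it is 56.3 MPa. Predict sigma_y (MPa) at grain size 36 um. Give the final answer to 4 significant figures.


sigma_y = sigma0 + k / sqrt(d)
1/sqrt(d1) = 1/sqrt(2.7e-05) = 192.45;  1/sqrt(d2) = 111.803
k = (sigma1 - sigma2) / (1/sqrt(d1) - 1/sqrt(d2)) = (65.2 - 56.3) / (192.45 - 111.803) = 0.110358 MPa*m^0.5
sigma0 = sigma1 - k/sqrt(d1) = 65.2 - 0.110358*192.45 = 43.9616 MPa
sigma_y(d3) = 43.9616 + 0.110358 / sqrt(3.6e-05) = 62.35 MPa


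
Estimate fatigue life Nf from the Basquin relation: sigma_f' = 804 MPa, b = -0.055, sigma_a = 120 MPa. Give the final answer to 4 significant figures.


sigma_a = sigma_f' * (2*Nf)^b
2*Nf = (sigma_a / sigma_f')^(1/b)
2*Nf = (120 / 804)^(1/-0.055)
2*Nf = 1.04602e+15
Nf = 5.23e+14 cycles


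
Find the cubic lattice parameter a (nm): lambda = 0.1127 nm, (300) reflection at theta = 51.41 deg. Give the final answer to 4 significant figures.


d = lambda / (2*sin(theta))
d = 0.1127 / (2*sin(51.41 deg))
d = 0.072093 nm
a = d * sqrt(h^2+k^2+l^2) = 0.072093 * sqrt(9)
a = 0.2163 nm


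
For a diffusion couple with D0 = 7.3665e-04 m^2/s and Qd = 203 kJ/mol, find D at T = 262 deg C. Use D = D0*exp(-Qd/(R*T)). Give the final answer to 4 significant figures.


D = D0 * exp(-Qd / (R*T))
T = 535.15 K
D = 7.3665e-04 * exp(-203e3 / (8.314 * 535.15))
D = 1.128e-23 m^2/s


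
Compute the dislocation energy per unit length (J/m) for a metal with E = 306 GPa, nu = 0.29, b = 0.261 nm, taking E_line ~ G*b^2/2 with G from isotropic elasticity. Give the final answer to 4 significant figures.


Step 1: G = E / (2*(1+nu))
G = 306 / (2*(1+0.29)) = 118.605 GPa = 1.18605e+11 Pa
Step 2: E_line = G*b^2/2
b = 0.261 nm = 2.61e-10 m
E_line = 0.5 * 1.18605e+11 * (2.61e-10)^2 = 4.04e-09 J/m


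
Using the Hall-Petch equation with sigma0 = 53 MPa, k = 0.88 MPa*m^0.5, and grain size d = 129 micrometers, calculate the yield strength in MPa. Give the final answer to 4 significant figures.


sigma_y = sigma0 + k / sqrt(d)
d = 129 um = 1.29e-04 m
sigma_y = 53 + 0.88 / sqrt(1.29e-04)
sigma_y = 130.5 MPa


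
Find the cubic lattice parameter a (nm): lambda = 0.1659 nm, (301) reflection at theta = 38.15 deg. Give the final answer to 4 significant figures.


d = lambda / (2*sin(theta))
d = 0.1659 / (2*sin(38.15 deg))
d = 0.134284 nm
a = d * sqrt(h^2+k^2+l^2) = 0.134284 * sqrt(10)
a = 0.4246 nm


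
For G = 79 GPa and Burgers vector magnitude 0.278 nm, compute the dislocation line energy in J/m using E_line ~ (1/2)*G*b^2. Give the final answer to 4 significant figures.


E = G*b^2/2
b = 0.278 nm = 2.78e-10 m
G = 79 GPa = 7.9e+10 Pa
E = 0.5 * 7.9e+10 * (2.78e-10)^2
E = 3.053e-09 J/m


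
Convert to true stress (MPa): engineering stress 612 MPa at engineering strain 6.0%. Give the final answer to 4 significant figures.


sigma_true = sigma_eng * (1 + epsilon_eng)
sigma_true = 612 * (1 + 0.06)
sigma_true = 648.7 MPa


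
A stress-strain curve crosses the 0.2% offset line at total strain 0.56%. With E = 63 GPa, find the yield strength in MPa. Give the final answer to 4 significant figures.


Offset strain = 0.002
Elastic strain at yield = total_strain - offset = 5.6e-03 - 0.002 = 3.6e-03
sigma_y = E * elastic_strain = 63000 * 3.6e-03
sigma_y = 226.8 MPa


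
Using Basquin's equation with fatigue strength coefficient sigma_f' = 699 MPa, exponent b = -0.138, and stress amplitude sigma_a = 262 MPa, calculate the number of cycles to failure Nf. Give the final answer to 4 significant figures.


sigma_a = sigma_f' * (2*Nf)^b
2*Nf = (sigma_a / sigma_f')^(1/b)
2*Nf = (262 / 699)^(1/-0.138)
2*Nf = 1225.27
Nf = 612.6 cycles


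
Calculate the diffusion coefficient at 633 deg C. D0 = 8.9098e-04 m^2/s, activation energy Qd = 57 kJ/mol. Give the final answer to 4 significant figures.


D = D0 * exp(-Qd / (R*T))
T = 906.15 K
D = 8.9098e-04 * exp(-57e3 / (8.314 * 906.15))
D = 4.613e-07 m^2/s


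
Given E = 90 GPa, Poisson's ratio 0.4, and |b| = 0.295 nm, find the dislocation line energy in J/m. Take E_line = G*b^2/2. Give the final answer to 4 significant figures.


Step 1: G = E / (2*(1+nu))
G = 90 / (2*(1+0.4)) = 32.1429 GPa = 3.21429e+10 Pa
Step 2: E_line = G*b^2/2
b = 0.295 nm = 2.95e-10 m
E_line = 0.5 * 3.21429e+10 * (2.95e-10)^2 = 1.399e-09 J/m


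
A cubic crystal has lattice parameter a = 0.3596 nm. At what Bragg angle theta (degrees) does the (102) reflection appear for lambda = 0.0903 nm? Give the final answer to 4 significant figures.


d = a / sqrt(h^2+k^2+l^2)
d = 0.3596 / sqrt(5) = 0.160818 nm
lambda = 2*d*sin(theta)  =>  sin(theta) = lambda / (2*d)
sin(theta) = 0.0903 / (2 * 0.160818) = 0.280752
theta = 16.31 deg


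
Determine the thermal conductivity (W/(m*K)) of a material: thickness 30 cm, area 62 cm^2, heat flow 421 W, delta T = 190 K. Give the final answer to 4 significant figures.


k = Q*L / (A*dT)
L = 0.3 m, A = 6.2e-03 m^2
k = 421 * 0.3 / (6.2e-03 * 190)
k = 107.2 W/(m*K)


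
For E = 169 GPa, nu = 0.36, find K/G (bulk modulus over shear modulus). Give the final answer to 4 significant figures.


G = E / (2*(1+nu))
G = 169 / (2*(1+0.36)) = 62.1324 GPa
K = E / (3*(1-2*nu))
K = 169 / (3*(1-2*0.36)) = 201.19 GPa
K/G = 201.19 / 62.1324 = 3.238


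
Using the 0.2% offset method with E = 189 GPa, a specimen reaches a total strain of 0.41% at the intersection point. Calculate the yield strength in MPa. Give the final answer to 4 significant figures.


Offset strain = 0.002
Elastic strain at yield = total_strain - offset = 4.1e-03 - 0.002 = 2.1e-03
sigma_y = E * elastic_strain = 189000 * 2.1e-03
sigma_y = 396.9 MPa


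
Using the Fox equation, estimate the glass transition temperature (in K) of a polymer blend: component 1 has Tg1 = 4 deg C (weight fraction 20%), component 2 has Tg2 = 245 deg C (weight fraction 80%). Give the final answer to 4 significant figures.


1/Tg = w1/Tg1 + w2/Tg2 (in Kelvin)
Tg1 = 277.15 K, Tg2 = 518.15 K
1/Tg = 0.2/277.15 + 0.8/518.15
Tg = 441.4 K


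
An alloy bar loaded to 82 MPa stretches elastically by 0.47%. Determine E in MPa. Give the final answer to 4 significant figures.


E = sigma / epsilon
epsilon = 0.47% = 4.7e-03
E = 82 / 4.7e-03
E = 17450 MPa


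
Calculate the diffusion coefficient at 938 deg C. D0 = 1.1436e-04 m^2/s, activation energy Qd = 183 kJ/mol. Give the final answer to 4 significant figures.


D = D0 * exp(-Qd / (R*T))
T = 1211.15 K
D = 1.1436e-04 * exp(-183e3 / (8.314 * 1211.15))
D = 1.464e-12 m^2/s


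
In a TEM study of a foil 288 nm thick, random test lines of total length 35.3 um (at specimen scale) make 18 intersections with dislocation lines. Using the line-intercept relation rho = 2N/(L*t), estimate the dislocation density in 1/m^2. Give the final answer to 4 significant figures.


rho = 2N / (L * t)
L = 35.3 um = 3.53e-05 m, t = 288 nm = 2.88e-07 m
rho = 2 * 18 / (3.53e-05 * 2.88e-07)
rho = 3.541e+12 1/m^2


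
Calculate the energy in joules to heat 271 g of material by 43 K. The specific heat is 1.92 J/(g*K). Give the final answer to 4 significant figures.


Q = m * cp * dT
Q = 271 * 1.92 * 43
Q = 22370 J


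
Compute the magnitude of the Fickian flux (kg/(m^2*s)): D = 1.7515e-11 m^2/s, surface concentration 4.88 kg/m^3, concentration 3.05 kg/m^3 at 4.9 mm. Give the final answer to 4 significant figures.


J = -D * (dC/dx) = D * (C1 - C2) / dx
J = 1.7515e-11 * (4.88 - 3.05) / 4.9e-03
J = 6.541e-09 kg/(m^2*s)


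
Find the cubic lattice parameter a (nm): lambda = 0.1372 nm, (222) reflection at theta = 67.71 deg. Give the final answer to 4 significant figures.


d = lambda / (2*sin(theta))
d = 0.1372 / (2*sin(67.71 deg))
d = 0.07414 nm
a = d * sqrt(h^2+k^2+l^2) = 0.07414 * sqrt(12)
a = 0.2568 nm


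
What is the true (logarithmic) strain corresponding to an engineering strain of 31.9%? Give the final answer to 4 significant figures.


epsilon_true = ln(1 + epsilon_eng)
epsilon_true = ln(1 + 0.319)
epsilon_true = 0.2769


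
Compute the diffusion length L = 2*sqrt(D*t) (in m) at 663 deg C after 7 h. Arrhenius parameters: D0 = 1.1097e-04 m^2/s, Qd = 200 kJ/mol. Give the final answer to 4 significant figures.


Step 1: D = D0 * exp(-Qd/(R*T))
T = 936.15 K
D = 1.1097e-04 * exp(-200e3 / (8.314 * 936.15)) = 7.67968e-16 m^2/s
Step 2: L = 2*sqrt(D*t)
t = 7 h = 25200 s
L = 2*sqrt(7.67968e-16 * 25200) = 8.798e-06 m


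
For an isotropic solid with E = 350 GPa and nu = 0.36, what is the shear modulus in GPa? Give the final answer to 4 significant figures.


G = E / (2*(1+nu))
G = 350 / (2*(1+0.36))
G = 128.7 GPa


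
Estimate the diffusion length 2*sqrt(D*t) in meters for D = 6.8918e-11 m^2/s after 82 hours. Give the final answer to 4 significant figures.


t = 82 hr = 295200 s
Diffusion length = 2*sqrt(D*t)
= 2*sqrt(6.8918e-11 * 295200)
= 9.021e-03 m


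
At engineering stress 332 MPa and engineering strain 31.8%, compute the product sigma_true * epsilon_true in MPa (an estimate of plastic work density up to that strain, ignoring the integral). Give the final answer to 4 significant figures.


sigma_true = sigma_eng * (1 + epsilon_eng)
sigma_true = 332 * (1 + 0.318) = 437.576 MPa
epsilon_true = ln(1 + epsilon_eng)
epsilon_true = ln(1 + 0.318) = 0.276115
sigma_true * epsilon_true = 437.576 * 0.276115 = 120.8 MPa


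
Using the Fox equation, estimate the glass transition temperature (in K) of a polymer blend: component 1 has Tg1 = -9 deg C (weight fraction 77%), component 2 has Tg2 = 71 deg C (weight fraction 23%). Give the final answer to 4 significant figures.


1/Tg = w1/Tg1 + w2/Tg2 (in Kelvin)
Tg1 = 264.15 K, Tg2 = 344.15 K
1/Tg = 0.77/264.15 + 0.23/344.15
Tg = 279.1 K


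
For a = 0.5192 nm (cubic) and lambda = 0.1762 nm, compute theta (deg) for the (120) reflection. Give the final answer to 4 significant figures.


d = a / sqrt(h^2+k^2+l^2)
d = 0.5192 / sqrt(5) = 0.232193 nm
lambda = 2*d*sin(theta)  =>  sin(theta) = lambda / (2*d)
sin(theta) = 0.1762 / (2 * 0.232193) = 0.379425
theta = 22.3 deg


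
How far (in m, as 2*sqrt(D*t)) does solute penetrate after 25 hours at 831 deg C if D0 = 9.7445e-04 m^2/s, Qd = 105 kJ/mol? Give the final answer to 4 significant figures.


Step 1: D = D0 * exp(-Qd/(R*T))
T = 1104.15 K
D = 9.7445e-04 * exp(-105e3 / (8.314 * 1104.15)) = 1.05024e-08 m^2/s
Step 2: L = 2*sqrt(D*t)
t = 25 h = 90000 s
L = 2*sqrt(1.05024e-08 * 90000) = 0.06149 m


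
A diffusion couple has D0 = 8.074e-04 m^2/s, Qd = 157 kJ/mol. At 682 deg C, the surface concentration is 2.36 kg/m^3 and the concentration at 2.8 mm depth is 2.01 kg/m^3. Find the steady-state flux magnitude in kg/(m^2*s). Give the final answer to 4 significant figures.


Step 1: D = D0 * exp(-Qd/(R*T))
T = 682 + 273.15 = 955.15 K
D = 8.074e-04 * exp(-157e3 / (8.314 * 955.15)) = 2.09345e-12 m^2/s
Step 2: J = D * (C1 - C2) / dx
J = 2.09345e-12 * (2.36 - 2.01) / 2.8e-03
J = 2.617e-10 kg/(m^2*s)


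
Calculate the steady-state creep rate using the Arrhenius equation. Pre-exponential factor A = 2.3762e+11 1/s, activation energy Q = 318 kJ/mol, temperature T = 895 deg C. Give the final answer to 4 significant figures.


rate = A * exp(-Q / (R*T))
T = 895 + 273.15 = 1168.15 K
rate = 2.3762e+11 * exp(-318e3 / (8.314 * 1168.15))
rate = 1.431e-03 1/s


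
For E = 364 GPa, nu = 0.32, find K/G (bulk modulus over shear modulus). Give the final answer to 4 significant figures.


G = E / (2*(1+nu))
G = 364 / (2*(1+0.32)) = 137.879 GPa
K = E / (3*(1-2*nu))
K = 364 / (3*(1-2*0.32)) = 337.037 GPa
K/G = 337.037 / 137.879 = 2.444


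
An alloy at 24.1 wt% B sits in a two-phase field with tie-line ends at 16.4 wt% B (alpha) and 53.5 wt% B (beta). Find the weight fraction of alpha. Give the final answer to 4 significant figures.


f_alpha = (C_beta - C0) / (C_beta - C_alpha)
f_alpha = (53.5 - 24.1) / (53.5 - 16.4)
f_alpha = 0.7925


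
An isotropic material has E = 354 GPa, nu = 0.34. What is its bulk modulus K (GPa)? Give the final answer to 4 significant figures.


K = E / (3*(1-2*nu))
K = 354 / (3*(1-2*0.34))
K = 368.8 GPa


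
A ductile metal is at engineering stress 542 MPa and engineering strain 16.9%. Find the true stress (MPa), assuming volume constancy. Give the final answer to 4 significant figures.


sigma_true = sigma_eng * (1 + epsilon_eng)
sigma_true = 542 * (1 + 0.169)
sigma_true = 633.6 MPa


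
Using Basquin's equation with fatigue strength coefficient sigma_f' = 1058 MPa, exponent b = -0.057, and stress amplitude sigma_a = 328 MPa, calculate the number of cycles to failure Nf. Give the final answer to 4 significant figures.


sigma_a = sigma_f' * (2*Nf)^b
2*Nf = (sigma_a / sigma_f')^(1/b)
2*Nf = (328 / 1058)^(1/-0.057)
2*Nf = 8.37557e+08
Nf = 4.188e+08 cycles


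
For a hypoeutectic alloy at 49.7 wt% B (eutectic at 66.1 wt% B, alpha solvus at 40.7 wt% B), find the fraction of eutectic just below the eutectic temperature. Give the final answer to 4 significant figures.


f_primary = (C_e - C0) / (C_e - C_alpha_max)
f_primary = (66.1 - 49.7) / (66.1 - 40.7)
f_primary = 0.645669
f_eutectic = 1 - 0.645669 = 0.3543


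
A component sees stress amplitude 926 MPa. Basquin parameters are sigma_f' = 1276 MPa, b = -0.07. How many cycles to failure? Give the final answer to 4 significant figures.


sigma_a = sigma_f' * (2*Nf)^b
2*Nf = (sigma_a / sigma_f')^(1/b)
2*Nf = (926 / 1276)^(1/-0.07)
2*Nf = 97.53
Nf = 48.77 cycles


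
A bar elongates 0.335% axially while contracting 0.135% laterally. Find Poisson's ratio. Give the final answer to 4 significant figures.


nu = -epsilon_lat / epsilon_axial
Lateral strain is contraction (negative), so using magnitudes:
nu = 0.135 / 0.335
nu = 0.403


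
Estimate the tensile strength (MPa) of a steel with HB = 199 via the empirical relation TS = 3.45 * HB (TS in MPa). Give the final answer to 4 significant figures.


TS (MPa) = 3.45 * HB
TS = 3.45 * 199
TS = 686.6 MPa


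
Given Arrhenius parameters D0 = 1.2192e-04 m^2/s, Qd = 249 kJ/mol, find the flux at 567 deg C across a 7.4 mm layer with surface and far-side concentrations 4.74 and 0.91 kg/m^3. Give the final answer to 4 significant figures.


Step 1: D = D0 * exp(-Qd/(R*T))
T = 567 + 273.15 = 840.15 K
D = 1.2192e-04 * exp(-249e3 / (8.314 * 840.15)) = 4.02199e-20 m^2/s
Step 2: J = D * (C1 - C2) / dx
J = 4.02199e-20 * (4.74 - 0.91) / 7.4e-03
J = 2.082e-17 kg/(m^2*s)


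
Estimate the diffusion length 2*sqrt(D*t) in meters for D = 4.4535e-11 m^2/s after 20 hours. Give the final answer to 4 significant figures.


t = 20 hr = 72000 s
Diffusion length = 2*sqrt(D*t)
= 2*sqrt(4.4535e-11 * 72000)
= 3.581e-03 m


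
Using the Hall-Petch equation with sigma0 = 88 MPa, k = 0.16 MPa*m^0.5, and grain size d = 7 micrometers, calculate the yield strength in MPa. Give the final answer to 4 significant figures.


sigma_y = sigma0 + k / sqrt(d)
d = 7 um = 7e-06 m
sigma_y = 88 + 0.16 / sqrt(7e-06)
sigma_y = 148.5 MPa


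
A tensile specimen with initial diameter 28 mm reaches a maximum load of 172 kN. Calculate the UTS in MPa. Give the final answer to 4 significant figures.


A0 = pi*(d/2)^2 = pi*(28/2)^2 = 615.752 mm^2
UTS = F_max / A0 = 172*1000 / 615.752
UTS = 279.3 MPa


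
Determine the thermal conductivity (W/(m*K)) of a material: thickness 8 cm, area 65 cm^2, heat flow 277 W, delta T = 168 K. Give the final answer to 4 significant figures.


k = Q*L / (A*dT)
L = 0.08 m, A = 6.5e-03 m^2
k = 277 * 0.08 / (6.5e-03 * 168)
k = 20.29 W/(m*K)


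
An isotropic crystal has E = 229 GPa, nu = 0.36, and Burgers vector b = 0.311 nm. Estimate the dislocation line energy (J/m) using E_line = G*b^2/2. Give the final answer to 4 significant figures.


Step 1: G = E / (2*(1+nu))
G = 229 / (2*(1+0.36)) = 84.1912 GPa = 8.41912e+10 Pa
Step 2: E_line = G*b^2/2
b = 0.311 nm = 3.11e-10 m
E_line = 0.5 * 8.41912e+10 * (3.11e-10)^2 = 4.072e-09 J/m


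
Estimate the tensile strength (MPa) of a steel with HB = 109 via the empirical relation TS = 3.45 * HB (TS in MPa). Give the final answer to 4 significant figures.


TS (MPa) = 3.45 * HB
TS = 3.45 * 109
TS = 376.1 MPa


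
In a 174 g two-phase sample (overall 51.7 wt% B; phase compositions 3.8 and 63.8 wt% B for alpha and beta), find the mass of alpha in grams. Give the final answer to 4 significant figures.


f_alpha = (C_beta - C0) / (C_beta - C_alpha)
f_alpha = (63.8 - 51.7) / (63.8 - 3.8) = 0.201667
m_alpha = f_alpha * m_total = 0.201667 * 174 = 35.09 g


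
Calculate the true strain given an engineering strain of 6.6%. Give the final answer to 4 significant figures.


epsilon_true = ln(1 + epsilon_eng)
epsilon_true = ln(1 + 0.066)
epsilon_true = 0.06391


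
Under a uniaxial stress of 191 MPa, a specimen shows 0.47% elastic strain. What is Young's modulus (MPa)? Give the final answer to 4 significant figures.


E = sigma / epsilon
epsilon = 0.47% = 4.7e-03
E = 191 / 4.7e-03
E = 40640 MPa


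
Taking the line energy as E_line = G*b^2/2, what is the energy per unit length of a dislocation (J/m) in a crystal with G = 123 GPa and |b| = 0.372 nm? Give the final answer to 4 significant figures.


E = G*b^2/2
b = 0.372 nm = 3.72e-10 m
G = 123 GPa = 1.23e+11 Pa
E = 0.5 * 1.23e+11 * (3.72e-10)^2
E = 8.511e-09 J/m
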